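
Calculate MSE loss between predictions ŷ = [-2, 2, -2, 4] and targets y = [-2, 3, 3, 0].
MSE = 10.5

MSE = (1/4)((-2--2)² + (2-3)² + (-2-3)² + (4-0)²) = (1/4)(0 + 1 + 25 + 16) = 10.5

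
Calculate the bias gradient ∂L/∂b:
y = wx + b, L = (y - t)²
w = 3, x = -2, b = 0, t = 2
∂L/∂b = -16

y = wx + b = (3)(-2) + 0 = -6
∂L/∂y = 2(y - t) = 2(-6 - 2) = -16
∂y/∂b = 1
∂L/∂b = ∂L/∂y · ∂y/∂b = -16 × 1 = -16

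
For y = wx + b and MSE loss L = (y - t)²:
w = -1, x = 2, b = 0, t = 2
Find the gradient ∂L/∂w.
∂L/∂w = -16

y = wx + b = (-1)(2) + 0 = -2
∂L/∂y = 2(y - t) = 2(-2 - 2) = -8
∂y/∂w = x = 2
∂L/∂w = ∂L/∂y · ∂y/∂w = -8 × 2 = -16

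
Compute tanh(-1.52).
-0.9087

tanh(-1.52) = (e^(-1.52) - e^(1.52))/(e^(-1.52) + e^(1.52)) = -0.9087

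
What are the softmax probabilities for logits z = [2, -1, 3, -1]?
p = [0.2619, 0.013, 0.712, 0.013]

exp(z) = [7.389, 0.3679, 20.09, 0.3679]
Sum = 28.21
p = [0.2619, 0.013, 0.712, 0.013]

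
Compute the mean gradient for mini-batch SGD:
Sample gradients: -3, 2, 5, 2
Average gradient = 1.5

Average = (1/4)(-3 + 2 + 5 + 2) = 6/4 = 1.5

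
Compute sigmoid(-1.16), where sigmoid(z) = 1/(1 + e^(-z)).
0.2387

sigmoid(-1.16) = 1/(1 + e^(1.16)) = 1/(1 + 3.19) = 0.2387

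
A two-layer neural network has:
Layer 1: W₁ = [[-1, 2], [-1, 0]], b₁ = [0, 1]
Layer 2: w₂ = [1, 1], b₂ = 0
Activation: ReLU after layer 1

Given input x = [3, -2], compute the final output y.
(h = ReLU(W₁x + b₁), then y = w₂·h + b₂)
y = 0

Layer 1 pre-activation: z₁ = [-7, -2]
After ReLU: h = [0, 0]
Layer 2 output: y = 1×0 + 1×0 + 0 = 0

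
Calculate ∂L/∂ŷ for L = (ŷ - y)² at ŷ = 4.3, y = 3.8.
∂L/∂ŷ = 1.0

∂L/∂ŷ = 2(ŷ - y) = 2(4.3 - 3.8) = 2(0.5) = 1.0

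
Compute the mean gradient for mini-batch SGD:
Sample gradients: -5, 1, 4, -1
Average gradient = -0.25

Average = (1/4)(-5 + 1 + 4 + -1) = -1/4 = -0.25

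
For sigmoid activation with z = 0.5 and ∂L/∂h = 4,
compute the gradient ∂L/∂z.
∂L/∂z = 0.94

σ(0.5) = 0.6225
σ'(0.5) = σ(0.5)(1 - σ(0.5)) = 0.6225 × 0.3775 = 0.235
∂L/∂z = ∂L/∂h · σ'(z) = 4 × 0.235 = 0.94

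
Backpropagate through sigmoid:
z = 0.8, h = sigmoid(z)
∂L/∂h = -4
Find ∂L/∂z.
∂L/∂z = -0.8556

σ(0.8) = 0.69
σ'(0.8) = σ(0.8)(1 - σ(0.8)) = 0.69 × 0.31 = 0.2139
∂L/∂z = ∂L/∂h · σ'(z) = -4 × 0.2139 = -0.8556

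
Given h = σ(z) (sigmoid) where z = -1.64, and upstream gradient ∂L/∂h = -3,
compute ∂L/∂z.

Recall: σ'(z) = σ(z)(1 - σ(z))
∂L/∂z = -0.4082

σ(-1.64) = 0.1625
σ'(-1.64) = σ(-1.64)(1 - σ(-1.64)) = 0.1625 × 0.8375 = 0.1361
∂L/∂z = ∂L/∂h · σ'(z) = -3 × 0.1361 = -0.4082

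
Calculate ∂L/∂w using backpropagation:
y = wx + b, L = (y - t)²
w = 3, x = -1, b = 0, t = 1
∂L/∂w = 8

y = wx + b = (3)(-1) + 0 = -3
∂L/∂y = 2(y - t) = 2(-3 - 1) = -8
∂y/∂w = x = -1
∂L/∂w = ∂L/∂y · ∂y/∂w = -8 × -1 = 8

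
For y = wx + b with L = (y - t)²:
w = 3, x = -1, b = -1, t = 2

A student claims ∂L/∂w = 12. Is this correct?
Correct

y = (3)(-1) + -1 = -4
∂L/∂y = 2(y - t) = 2(-4 - 2) = -12
∂y/∂w = x = -1
∂L/∂w = -12 × -1 = 12

Claimed value: 12
Correct: The correct gradient is 12.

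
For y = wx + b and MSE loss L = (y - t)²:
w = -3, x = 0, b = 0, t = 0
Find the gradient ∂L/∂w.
∂L/∂w = 0

y = wx + b = (-3)(0) + 0 = 0
∂L/∂y = 2(y - t) = 2(0 - 0) = 0
∂y/∂w = x = 0
∂L/∂w = ∂L/∂y · ∂y/∂w = 0 × 0 = 0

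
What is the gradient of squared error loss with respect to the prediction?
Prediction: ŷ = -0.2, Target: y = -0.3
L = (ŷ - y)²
∂L/∂ŷ = 0.2

∂L/∂ŷ = 2(ŷ - y) = 2(-0.2 - -0.3) = 2(0.1) = 0.2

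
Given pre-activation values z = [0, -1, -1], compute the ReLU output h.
h = [0, 0, 0]

ReLU applied element-wise: max(0,0)=0, max(0,-1)=0, max(0,-1)=0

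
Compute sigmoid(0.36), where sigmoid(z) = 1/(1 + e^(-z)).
0.589

sigmoid(0.36) = 1/(1 + e^(-0.36)) = 1/(1 + 0.6977) = 0.589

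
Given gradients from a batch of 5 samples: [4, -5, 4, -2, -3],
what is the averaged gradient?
Average gradient = -0.4

Average = (1/5)(4 + -5 + 4 + -2 + -3) = -2/5 = -0.4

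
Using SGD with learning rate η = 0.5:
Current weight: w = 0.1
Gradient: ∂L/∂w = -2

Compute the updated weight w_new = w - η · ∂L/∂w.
w_new = 1.1

w_new = w - η·∂L/∂w = 0.1 - 0.5×(-2) = 0.1 - (-1) = 1.1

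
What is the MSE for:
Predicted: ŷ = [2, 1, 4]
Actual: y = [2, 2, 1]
MSE = 3.333

MSE = (1/3)((2-2)² + (1-2)² + (4-1)²) = (1/3)(0 + 1 + 9) = 3.333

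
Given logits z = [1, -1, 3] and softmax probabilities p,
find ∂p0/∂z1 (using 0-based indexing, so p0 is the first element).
∂p0/∂z1 = -0.001862

p = softmax(z) = [0.1173, 0.01588, 0.8668]
p0 = 0.1173, p1 = 0.01588

∂p0/∂z1 = -p0 × p1 = -0.1173 × 0.01588 = -0.001862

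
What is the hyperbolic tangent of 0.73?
0.6231

tanh(0.73) = (e^(0.73) - e^(-0.73))/(e^(0.73) + e^(-0.73)) = 0.6231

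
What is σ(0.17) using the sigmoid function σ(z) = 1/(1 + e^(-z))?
0.5424

sigmoid(0.17) = 1/(1 + e^(-0.17)) = 1/(1 + 0.8437) = 0.5424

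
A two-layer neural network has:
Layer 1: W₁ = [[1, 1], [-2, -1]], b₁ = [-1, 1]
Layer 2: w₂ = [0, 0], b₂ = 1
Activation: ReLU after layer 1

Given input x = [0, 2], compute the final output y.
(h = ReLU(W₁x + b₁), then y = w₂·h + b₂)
y = 1

Layer 1 pre-activation: z₁ = [1, -1]
After ReLU: h = [1, 0]
Layer 2 output: y = 0×1 + 0×0 + 1 = 1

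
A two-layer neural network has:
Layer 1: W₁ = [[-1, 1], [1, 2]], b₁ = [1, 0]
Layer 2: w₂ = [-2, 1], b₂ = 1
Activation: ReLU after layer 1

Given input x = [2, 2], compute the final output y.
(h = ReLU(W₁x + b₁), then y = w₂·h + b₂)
y = 5

Layer 1 pre-activation: z₁ = [1, 6]
After ReLU: h = [1, 6]
Layer 2 output: y = -2×1 + 1×6 + 1 = 5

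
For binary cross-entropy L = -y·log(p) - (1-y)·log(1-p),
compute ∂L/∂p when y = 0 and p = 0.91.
∂L/∂p = 11.11

∂L/∂p = -y/p + (1-y)/(1-p) = 0 + 1/0.09 = 11.11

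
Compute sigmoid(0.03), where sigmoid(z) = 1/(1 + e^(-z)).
0.5075

sigmoid(0.03) = 1/(1 + e^(-0.03)) = 1/(1 + 0.9704) = 0.5075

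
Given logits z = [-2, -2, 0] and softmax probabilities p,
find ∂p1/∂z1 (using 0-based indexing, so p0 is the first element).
∂p1/∂z1 = 0.09516

p = softmax(z) = [0.1065, 0.1065, 0.787]
p1 = 0.1065

∂p1/∂z1 = p1(1 - p1) = 0.1065 × (1 - 0.1065) = 0.09516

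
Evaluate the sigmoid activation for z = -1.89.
0.1312

sigmoid(-1.89) = 1/(1 + e^(1.89)) = 1/(1 + 6.619) = 0.1312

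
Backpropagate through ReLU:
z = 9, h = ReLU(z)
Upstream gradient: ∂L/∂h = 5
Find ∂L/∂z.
∂L/∂z = 5

h = ReLU(9) = 9
Since z > 0: ∂h/∂z = 1
∂L/∂z = ∂L/∂h · ∂h/∂z = 5 × 1 = 5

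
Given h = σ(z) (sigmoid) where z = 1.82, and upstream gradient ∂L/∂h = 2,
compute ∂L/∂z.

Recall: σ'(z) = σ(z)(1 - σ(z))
∂L/∂z = 0.24

σ(1.82) = 0.8606
σ'(1.82) = σ(1.82)(1 - σ(1.82)) = 0.8606 × 0.1394 = 0.12
∂L/∂z = ∂L/∂h · σ'(z) = 2 × 0.12 = 0.24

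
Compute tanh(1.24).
0.8455

tanh(1.24) = (e^(1.24) - e^(-1.24))/(e^(1.24) + e^(-1.24)) = 0.8455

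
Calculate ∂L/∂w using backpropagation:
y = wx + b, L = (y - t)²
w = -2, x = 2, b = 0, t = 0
∂L/∂w = -16

y = wx + b = (-2)(2) + 0 = -4
∂L/∂y = 2(y - t) = 2(-4 - 0) = -8
∂y/∂w = x = 2
∂L/∂w = ∂L/∂y · ∂y/∂w = -8 × 2 = -16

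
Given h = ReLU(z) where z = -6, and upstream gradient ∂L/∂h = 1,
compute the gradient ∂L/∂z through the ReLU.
∂L/∂z = 0

h = ReLU(-6) = 0
Since z < 0: ∂h/∂z = 0
∂L/∂z = ∂L/∂h · ∂h/∂z = 1 × 0 = 0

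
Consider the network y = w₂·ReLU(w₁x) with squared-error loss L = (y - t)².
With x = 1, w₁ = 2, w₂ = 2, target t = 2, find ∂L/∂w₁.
∂L/∂w₁ = 8

Forward pass:
z = w₁x = 2×1 = 2
h = ReLU(2) = 2
y = w₂h = 2×2 = 4

Backward pass:
∂L/∂y = 2(y - t) = 2(4 - 2) = 4
∂y/∂h = w₂ = 2
∂h/∂z = 1 (ReLU derivative)
∂z/∂w₁ = x = 1

∂L/∂w₁ = 4 × 2 × 1 × 1 = 8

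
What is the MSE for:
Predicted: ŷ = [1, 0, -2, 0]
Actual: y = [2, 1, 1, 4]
MSE = 6.75

MSE = (1/4)((1-2)² + (0-1)² + (-2-1)² + (0-4)²) = (1/4)(1 + 1 + 9 + 16) = 6.75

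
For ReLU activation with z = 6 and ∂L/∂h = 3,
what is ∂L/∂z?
∂L/∂z = 3

h = ReLU(6) = 6
Since z > 0: ∂h/∂z = 1
∂L/∂z = ∂L/∂h · ∂h/∂z = 3 × 1 = 3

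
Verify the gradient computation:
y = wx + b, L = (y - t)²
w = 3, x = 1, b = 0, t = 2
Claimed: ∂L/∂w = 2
Correct

y = (3)(1) + 0 = 3
∂L/∂y = 2(y - t) = 2(3 - 2) = 2
∂y/∂w = x = 1
∂L/∂w = 2 × 1 = 2

Claimed value: 2
Correct: The correct gradient is 2.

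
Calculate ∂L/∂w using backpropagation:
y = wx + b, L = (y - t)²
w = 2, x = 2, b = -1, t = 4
∂L/∂w = -4

y = wx + b = (2)(2) + -1 = 3
∂L/∂y = 2(y - t) = 2(3 - 4) = -2
∂y/∂w = x = 2
∂L/∂w = ∂L/∂y · ∂y/∂w = -2 × 2 = -4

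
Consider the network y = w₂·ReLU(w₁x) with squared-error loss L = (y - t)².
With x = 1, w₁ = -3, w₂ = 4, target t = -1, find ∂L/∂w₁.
∂L/∂w₁ = 0

Forward pass:
z = w₁x = -3×1 = -3
h = ReLU(-3) = 0
y = w₂h = 4×0 = 0

Backward pass:
∂L/∂y = 2(y - t) = 2(0 - -1) = 2
∂y/∂h = w₂ = 4
∂h/∂z = 0 (ReLU derivative)
∂z/∂w₁ = x = 1

∂L/∂w₁ = 2 × 4 × 0 × 1 = 0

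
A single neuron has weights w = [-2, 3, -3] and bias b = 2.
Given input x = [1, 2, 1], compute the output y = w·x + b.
y = 3

y = (-2)(1) + (3)(2) + (-3)(1) + 2 = 3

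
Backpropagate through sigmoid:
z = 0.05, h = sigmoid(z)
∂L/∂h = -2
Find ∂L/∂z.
∂L/∂z = -0.4997

σ(0.05) = 0.5125
σ'(0.05) = σ(0.05)(1 - σ(0.05)) = 0.5125 × 0.4875 = 0.2498
∂L/∂z = ∂L/∂h · σ'(z) = -2 × 0.2498 = -0.4997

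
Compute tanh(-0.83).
-0.6805

tanh(-0.83) = (e^(-0.83) - e^(0.83))/(e^(-0.83) + e^(0.83)) = -0.6805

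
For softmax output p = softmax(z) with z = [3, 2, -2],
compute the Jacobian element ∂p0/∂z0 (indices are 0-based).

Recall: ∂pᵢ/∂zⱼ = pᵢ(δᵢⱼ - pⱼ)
∂p0/∂z0 = 0.1983

p = softmax(z) = [0.7275, 0.2676, 0.004902]
p0 = 0.7275

∂p0/∂z0 = p0(1 - p0) = 0.7275 × (1 - 0.7275) = 0.1983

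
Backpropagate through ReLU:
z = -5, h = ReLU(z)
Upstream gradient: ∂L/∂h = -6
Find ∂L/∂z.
∂L/∂z = 0

h = ReLU(-5) = 0
Since z < 0: ∂h/∂z = 0
∂L/∂z = ∂L/∂h · ∂h/∂z = -6 × 0 = 0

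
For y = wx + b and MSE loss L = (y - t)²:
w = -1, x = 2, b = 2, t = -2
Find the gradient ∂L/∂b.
∂L/∂b = 4

y = wx + b = (-1)(2) + 2 = 0
∂L/∂y = 2(y - t) = 2(0 - -2) = 4
∂y/∂b = 1
∂L/∂b = ∂L/∂y · ∂y/∂b = 4 × 1 = 4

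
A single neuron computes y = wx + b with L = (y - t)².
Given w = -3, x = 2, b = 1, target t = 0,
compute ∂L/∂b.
∂L/∂b = -10

y = wx + b = (-3)(2) + 1 = -5
∂L/∂y = 2(y - t) = 2(-5 - 0) = -10
∂y/∂b = 1
∂L/∂b = ∂L/∂y · ∂y/∂b = -10 × 1 = -10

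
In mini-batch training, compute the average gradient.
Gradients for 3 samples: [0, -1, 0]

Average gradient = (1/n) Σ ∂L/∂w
Average gradient = -0.3333

Average = (1/3)(0 + -1 + 0) = -1/3 = -0.3333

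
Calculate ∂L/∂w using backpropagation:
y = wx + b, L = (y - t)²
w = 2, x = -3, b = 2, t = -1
∂L/∂w = 18

y = wx + b = (2)(-3) + 2 = -4
∂L/∂y = 2(y - t) = 2(-4 - -1) = -6
∂y/∂w = x = -3
∂L/∂w = ∂L/∂y · ∂y/∂w = -6 × -3 = 18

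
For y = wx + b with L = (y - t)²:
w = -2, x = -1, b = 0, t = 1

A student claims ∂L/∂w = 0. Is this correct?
Incorrect

y = (-2)(-1) + 0 = 2
∂L/∂y = 2(y - t) = 2(2 - 1) = 2
∂y/∂w = x = -1
∂L/∂w = 2 × -1 = -2

Claimed value: 0
Incorrect: The correct gradient is -2.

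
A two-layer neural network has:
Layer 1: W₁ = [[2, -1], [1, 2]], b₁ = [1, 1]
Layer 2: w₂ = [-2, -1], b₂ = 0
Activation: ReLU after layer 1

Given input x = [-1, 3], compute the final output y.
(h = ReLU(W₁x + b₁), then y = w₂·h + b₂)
y = -6

Layer 1 pre-activation: z₁ = [-4, 6]
After ReLU: h = [0, 6]
Layer 2 output: y = -2×0 + -1×6 + 0 = -6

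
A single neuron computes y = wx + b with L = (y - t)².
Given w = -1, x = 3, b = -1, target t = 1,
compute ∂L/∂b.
∂L/∂b = -10

y = wx + b = (-1)(3) + -1 = -4
∂L/∂y = 2(y - t) = 2(-4 - 1) = -10
∂y/∂b = 1
∂L/∂b = ∂L/∂y · ∂y/∂b = -10 × 1 = -10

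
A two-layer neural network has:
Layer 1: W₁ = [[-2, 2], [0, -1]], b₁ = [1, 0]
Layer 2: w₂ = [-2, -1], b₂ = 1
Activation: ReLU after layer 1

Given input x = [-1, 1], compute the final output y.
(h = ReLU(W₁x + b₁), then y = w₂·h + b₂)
y = -9

Layer 1 pre-activation: z₁ = [5, -1]
After ReLU: h = [5, 0]
Layer 2 output: y = -2×5 + -1×0 + 1 = -9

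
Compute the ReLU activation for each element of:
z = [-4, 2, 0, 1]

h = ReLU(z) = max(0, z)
h = [0, 2, 0, 1]

ReLU applied element-wise: max(0,-4)=0, max(0,2)=2, max(0,0)=0, max(0,1)=1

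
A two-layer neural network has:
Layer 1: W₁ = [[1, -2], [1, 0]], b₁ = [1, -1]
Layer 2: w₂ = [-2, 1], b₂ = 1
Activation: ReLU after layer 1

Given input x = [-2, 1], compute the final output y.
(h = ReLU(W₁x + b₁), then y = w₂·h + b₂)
y = 1

Layer 1 pre-activation: z₁ = [-3, -3]
After ReLU: h = [0, 0]
Layer 2 output: y = -2×0 + 1×0 + 1 = 1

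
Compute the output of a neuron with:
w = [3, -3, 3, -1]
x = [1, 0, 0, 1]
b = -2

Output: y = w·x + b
y = 0

y = (3)(1) + (-3)(0) + (3)(0) + (-1)(1) + -2 = 0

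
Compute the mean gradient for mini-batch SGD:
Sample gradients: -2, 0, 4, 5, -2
Average gradient = 1

Average = (1/5)(-2 + 0 + 4 + 5 + -2) = 5/5 = 1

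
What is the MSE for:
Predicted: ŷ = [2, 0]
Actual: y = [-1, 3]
MSE = 9

MSE = (1/2)((2--1)² + (0-3)²) = (1/2)(9 + 9) = 9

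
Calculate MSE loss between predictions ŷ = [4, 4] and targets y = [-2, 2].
MSE = 20

MSE = (1/2)((4--2)² + (4-2)²) = (1/2)(36 + 4) = 20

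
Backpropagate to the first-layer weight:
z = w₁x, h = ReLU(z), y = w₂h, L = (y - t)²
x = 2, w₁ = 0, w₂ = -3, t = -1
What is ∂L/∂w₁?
∂L/∂w₁ = 0

Forward pass:
z = w₁x = 0×2 = 0
h = ReLU(0) = 0
y = w₂h = -3×0 = 0

Backward pass:
∂L/∂y = 2(y - t) = 2(0 - -1) = 2
∂y/∂h = w₂ = -3
∂h/∂z = 0 (ReLU derivative)
∂z/∂w₁ = x = 2

∂L/∂w₁ = 2 × -3 × 0 × 2 = 0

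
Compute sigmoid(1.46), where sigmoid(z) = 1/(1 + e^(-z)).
0.8115

sigmoid(1.46) = 1/(1 + e^(-1.46)) = 1/(1 + 0.2322) = 0.8115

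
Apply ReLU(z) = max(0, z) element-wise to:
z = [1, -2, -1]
h = [1, 0, 0]

ReLU applied element-wise: max(0,1)=1, max(0,-2)=0, max(0,-1)=0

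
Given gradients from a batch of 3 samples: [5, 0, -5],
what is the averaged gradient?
Average gradient = 0

Average = (1/3)(5 + 0 + -5) = 0/3 = 0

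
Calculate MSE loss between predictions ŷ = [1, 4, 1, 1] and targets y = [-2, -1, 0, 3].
MSE = 9.75

MSE = (1/4)((1--2)² + (4--1)² + (1-0)² + (1-3)²) = (1/4)(9 + 25 + 1 + 4) = 9.75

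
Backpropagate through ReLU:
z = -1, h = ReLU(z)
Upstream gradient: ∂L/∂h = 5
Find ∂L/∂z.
∂L/∂z = 0

h = ReLU(-1) = 0
Since z < 0: ∂h/∂z = 0
∂L/∂z = ∂L/∂h · ∂h/∂z = 5 × 0 = 0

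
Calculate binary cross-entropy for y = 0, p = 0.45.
L = 0.5978

L = -0·log(0.45) - 1·log(0.55) = -log(0.55) = 0.5978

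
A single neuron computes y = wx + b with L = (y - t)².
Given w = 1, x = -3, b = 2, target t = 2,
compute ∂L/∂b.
∂L/∂b = -6

y = wx + b = (1)(-3) + 2 = -1
∂L/∂y = 2(y - t) = 2(-1 - 2) = -6
∂y/∂b = 1
∂L/∂b = ∂L/∂y · ∂y/∂b = -6 × 1 = -6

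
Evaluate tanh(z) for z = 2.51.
0.9869

tanh(2.51) = (e^(2.51) - e^(-2.51))/(e^(2.51) + e^(-2.51)) = 0.9869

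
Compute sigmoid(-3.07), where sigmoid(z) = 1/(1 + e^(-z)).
0.04436

sigmoid(-3.07) = 1/(1 + e^(3.07)) = 1/(1 + 21.54) = 0.04436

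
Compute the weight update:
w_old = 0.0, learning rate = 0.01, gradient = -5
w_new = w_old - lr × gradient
w_new = 0.05

w_new = w - η·∂L/∂w = 0.0 - 0.01×(-5) = 0.0 - (-0.05) = 0.05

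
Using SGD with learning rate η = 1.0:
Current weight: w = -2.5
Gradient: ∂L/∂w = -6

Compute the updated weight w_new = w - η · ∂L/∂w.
w_new = 3.5

w_new = w - η·∂L/∂w = -2.5 - 1.0×(-6) = -2.5 - (-6) = 3.5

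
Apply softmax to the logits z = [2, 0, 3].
p = [0.2595, 0.0351, 0.7054]

exp(z) = [7.389, 1, 20.09]
Sum = 28.47
p = [0.2595, 0.0351, 0.7054]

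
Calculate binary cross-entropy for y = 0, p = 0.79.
L = 1.561

L = -0·log(0.79) - 1·log(0.21) = -log(0.21) = 1.561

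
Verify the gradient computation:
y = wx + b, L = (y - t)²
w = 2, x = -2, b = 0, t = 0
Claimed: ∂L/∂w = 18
Incorrect

y = (2)(-2) + 0 = -4
∂L/∂y = 2(y - t) = 2(-4 - 0) = -8
∂y/∂w = x = -2
∂L/∂w = -8 × -2 = 16

Claimed value: 18
Incorrect: The correct gradient is 16.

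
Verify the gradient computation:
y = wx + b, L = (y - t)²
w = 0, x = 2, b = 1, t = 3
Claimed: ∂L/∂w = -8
Correct

y = (0)(2) + 1 = 1
∂L/∂y = 2(y - t) = 2(1 - 3) = -4
∂y/∂w = x = 2
∂L/∂w = -4 × 2 = -8

Claimed value: -8
Correct: The correct gradient is -8.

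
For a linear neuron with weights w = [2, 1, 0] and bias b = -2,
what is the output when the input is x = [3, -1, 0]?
y = 3

y = (2)(3) + (1)(-1) + (0)(0) + -2 = 3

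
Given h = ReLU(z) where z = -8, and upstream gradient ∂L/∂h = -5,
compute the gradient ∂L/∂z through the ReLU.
∂L/∂z = 0

h = ReLU(-8) = 0
Since z < 0: ∂h/∂z = 0
∂L/∂z = ∂L/∂h · ∂h/∂z = -5 × 0 = 0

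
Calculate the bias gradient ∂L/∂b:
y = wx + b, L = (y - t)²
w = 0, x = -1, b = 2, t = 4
∂L/∂b = -4

y = wx + b = (0)(-1) + 2 = 2
∂L/∂y = 2(y - t) = 2(2 - 4) = -4
∂y/∂b = 1
∂L/∂b = ∂L/∂y · ∂y/∂b = -4 × 1 = -4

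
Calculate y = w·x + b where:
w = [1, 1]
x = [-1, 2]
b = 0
y = 1

y = (1)(-1) + (1)(2) + 0 = 1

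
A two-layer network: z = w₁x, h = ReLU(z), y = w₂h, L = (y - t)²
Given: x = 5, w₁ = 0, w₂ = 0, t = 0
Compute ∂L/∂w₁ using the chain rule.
∂L/∂w₁ = 0

Forward pass:
z = w₁x = 0×5 = 0
h = ReLU(0) = 0
y = w₂h = 0×0 = 0

Backward pass:
∂L/∂y = 2(y - t) = 2(0 - 0) = 0
∂y/∂h = w₂ = 0
∂h/∂z = 0 (ReLU derivative)
∂z/∂w₁ = x = 5

∂L/∂w₁ = 0 × 0 × 0 × 5 = 0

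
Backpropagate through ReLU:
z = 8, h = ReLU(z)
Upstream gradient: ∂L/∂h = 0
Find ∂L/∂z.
∂L/∂z = 0

h = ReLU(8) = 8
Since z > 0: ∂h/∂z = 1
∂L/∂z = ∂L/∂h · ∂h/∂z = 0 × 1 = 0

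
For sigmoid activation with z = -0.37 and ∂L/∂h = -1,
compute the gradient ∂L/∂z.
∂L/∂z = -0.2416

σ(-0.37) = 0.4085
σ'(-0.37) = σ(-0.37)(1 - σ(-0.37)) = 0.4085 × 0.5915 = 0.2416
∂L/∂z = ∂L/∂h · σ'(z) = -1 × 0.2416 = -0.2416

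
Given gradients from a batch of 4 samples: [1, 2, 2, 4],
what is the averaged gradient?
Average gradient = 2.25

Average = (1/4)(1 + 2 + 2 + 4) = 9/4 = 2.25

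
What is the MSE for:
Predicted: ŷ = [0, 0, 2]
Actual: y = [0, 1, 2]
MSE = 0.3333

MSE = (1/3)((0-0)² + (0-1)² + (2-2)²) = (1/3)(0 + 1 + 0) = 0.3333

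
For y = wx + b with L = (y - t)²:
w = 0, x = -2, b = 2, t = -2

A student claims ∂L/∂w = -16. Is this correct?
Correct

y = (0)(-2) + 2 = 2
∂L/∂y = 2(y - t) = 2(2 - -2) = 8
∂y/∂w = x = -2
∂L/∂w = 8 × -2 = -16

Claimed value: -16
Correct: The correct gradient is -16.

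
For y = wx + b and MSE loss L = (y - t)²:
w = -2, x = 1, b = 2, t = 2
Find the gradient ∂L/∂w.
∂L/∂w = -4

y = wx + b = (-2)(1) + 2 = 0
∂L/∂y = 2(y - t) = 2(0 - 2) = -4
∂y/∂w = x = 1
∂L/∂w = ∂L/∂y · ∂y/∂w = -4 × 1 = -4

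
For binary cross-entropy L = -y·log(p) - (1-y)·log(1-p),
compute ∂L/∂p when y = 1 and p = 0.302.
∂L/∂p = -3.311

∂L/∂p = -y/p + (1-y)/(1-p) = -1/0.302 + 0 = -3.311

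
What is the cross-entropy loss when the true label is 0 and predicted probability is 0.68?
L = 1.139

L = -0·log(0.68) - 1·log(0.32) = -log(0.32) = 1.139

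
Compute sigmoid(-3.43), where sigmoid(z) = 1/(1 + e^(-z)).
0.03137

sigmoid(-3.43) = 1/(1 + e^(3.43)) = 1/(1 + 30.88) = 0.03137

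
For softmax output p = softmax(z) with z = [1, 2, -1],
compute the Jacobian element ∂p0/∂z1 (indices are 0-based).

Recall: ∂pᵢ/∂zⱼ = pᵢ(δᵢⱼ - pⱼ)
∂p0/∂z1 = -0.183

p = softmax(z) = [0.2595, 0.7054, 0.03512]
p0 = 0.2595, p1 = 0.7054

∂p0/∂z1 = -p0 × p1 = -0.2595 × 0.7054 = -0.183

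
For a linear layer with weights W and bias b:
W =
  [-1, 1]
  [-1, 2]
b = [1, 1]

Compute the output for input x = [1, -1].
y = [-1, -2]

Wx = [-1×1 + 1×-1, -1×1 + 2×-1]
   = [-2, -3]
y = Wx + b = [-2 + 1, -3 + 1] = [-1, -2]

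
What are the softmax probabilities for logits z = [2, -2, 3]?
p = [0.2676, 0.0049, 0.7275]

exp(z) = [7.389, 0.1353, 20.09]
Sum = 27.61
p = [0.2676, 0.0049, 0.7275]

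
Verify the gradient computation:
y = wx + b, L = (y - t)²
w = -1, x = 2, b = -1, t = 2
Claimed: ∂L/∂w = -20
Correct

y = (-1)(2) + -1 = -3
∂L/∂y = 2(y - t) = 2(-3 - 2) = -10
∂y/∂w = x = 2
∂L/∂w = -10 × 2 = -20

Claimed value: -20
Correct: The correct gradient is -20.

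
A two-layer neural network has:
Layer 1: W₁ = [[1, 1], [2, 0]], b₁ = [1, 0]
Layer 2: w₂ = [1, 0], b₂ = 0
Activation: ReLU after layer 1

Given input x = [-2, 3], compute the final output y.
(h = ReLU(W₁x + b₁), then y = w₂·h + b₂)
y = 2

Layer 1 pre-activation: z₁ = [2, -4]
After ReLU: h = [2, 0]
Layer 2 output: y = 1×2 + 0×0 + 0 = 2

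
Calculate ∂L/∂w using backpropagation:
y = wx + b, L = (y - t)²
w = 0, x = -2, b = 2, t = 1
∂L/∂w = -4

y = wx + b = (0)(-2) + 2 = 2
∂L/∂y = 2(y - t) = 2(2 - 1) = 2
∂y/∂w = x = -2
∂L/∂w = ∂L/∂y · ∂y/∂w = 2 × -2 = -4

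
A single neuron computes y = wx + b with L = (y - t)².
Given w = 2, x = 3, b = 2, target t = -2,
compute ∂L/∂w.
∂L/∂w = 60

y = wx + b = (2)(3) + 2 = 8
∂L/∂y = 2(y - t) = 2(8 - -2) = 20
∂y/∂w = x = 3
∂L/∂w = ∂L/∂y · ∂y/∂w = 20 × 3 = 60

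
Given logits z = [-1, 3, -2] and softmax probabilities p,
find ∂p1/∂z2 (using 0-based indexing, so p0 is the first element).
∂p1/∂z2 = -0.006413

p = softmax(z) = [0.01787, 0.9756, 0.006573]
p1 = 0.9756, p2 = 0.006573

∂p1/∂z2 = -p1 × p2 = -0.9756 × 0.006573 = -0.006413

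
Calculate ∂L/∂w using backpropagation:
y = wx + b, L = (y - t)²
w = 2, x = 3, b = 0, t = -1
∂L/∂w = 42

y = wx + b = (2)(3) + 0 = 6
∂L/∂y = 2(y - t) = 2(6 - -1) = 14
∂y/∂w = x = 3
∂L/∂w = ∂L/∂y · ∂y/∂w = 14 × 3 = 42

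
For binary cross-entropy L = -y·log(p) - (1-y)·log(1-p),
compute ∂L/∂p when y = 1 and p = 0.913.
∂L/∂p = -1.095

∂L/∂p = -y/p + (1-y)/(1-p) = -1/0.913 + 0 = -1.095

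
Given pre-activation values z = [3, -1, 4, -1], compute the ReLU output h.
h = [3, 0, 4, 0]

ReLU applied element-wise: max(0,3)=3, max(0,-1)=0, max(0,4)=4, max(0,-1)=0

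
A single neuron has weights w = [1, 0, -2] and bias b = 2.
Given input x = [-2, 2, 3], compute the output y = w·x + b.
y = -6

y = (1)(-2) + (0)(2) + (-2)(3) + 2 = -6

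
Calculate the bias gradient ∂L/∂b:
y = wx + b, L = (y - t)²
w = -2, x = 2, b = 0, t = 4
∂L/∂b = -16

y = wx + b = (-2)(2) + 0 = -4
∂L/∂y = 2(y - t) = 2(-4 - 4) = -16
∂y/∂b = 1
∂L/∂b = ∂L/∂y · ∂y/∂b = -16 × 1 = -16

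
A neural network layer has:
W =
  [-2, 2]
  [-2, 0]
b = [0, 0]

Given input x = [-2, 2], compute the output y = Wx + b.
y = [8, 4]

Wx = [-2×-2 + 2×2, -2×-2 + 0×2]
   = [8, 4]
y = Wx + b = [8 + 0, 4 + 0] = [8, 4]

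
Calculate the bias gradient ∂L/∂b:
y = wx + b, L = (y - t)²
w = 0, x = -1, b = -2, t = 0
∂L/∂b = -4

y = wx + b = (0)(-1) + -2 = -2
∂L/∂y = 2(y - t) = 2(-2 - 0) = -4
∂y/∂b = 1
∂L/∂b = ∂L/∂y · ∂y/∂b = -4 × 1 = -4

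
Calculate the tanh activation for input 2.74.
0.9917

tanh(2.74) = (e^(2.74) - e^(-2.74))/(e^(2.74) + e^(-2.74)) = 0.9917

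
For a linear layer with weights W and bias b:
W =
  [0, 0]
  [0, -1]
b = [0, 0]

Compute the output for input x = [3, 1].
y = [0, -1]

Wx = [0×3 + 0×1, 0×3 + -1×1]
   = [0, -1]
y = Wx + b = [0 + 0, -1 + 0] = [0, -1]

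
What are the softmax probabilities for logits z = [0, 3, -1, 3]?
p = [0.0241, 0.4835, 0.0089, 0.4835]

exp(z) = [1, 20.09, 0.3679, 20.09]
Sum = 41.54
p = [0.0241, 0.4835, 0.0089, 0.4835]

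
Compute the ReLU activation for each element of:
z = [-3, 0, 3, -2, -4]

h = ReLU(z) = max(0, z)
h = [0, 0, 3, 0, 0]

ReLU applied element-wise: max(0,-3)=0, max(0,0)=0, max(0,3)=3, max(0,-2)=0, max(0,-4)=0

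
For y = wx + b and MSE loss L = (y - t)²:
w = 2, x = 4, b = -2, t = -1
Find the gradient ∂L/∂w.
∂L/∂w = 56

y = wx + b = (2)(4) + -2 = 6
∂L/∂y = 2(y - t) = 2(6 - -1) = 14
∂y/∂w = x = 4
∂L/∂w = ∂L/∂y · ∂y/∂w = 14 × 4 = 56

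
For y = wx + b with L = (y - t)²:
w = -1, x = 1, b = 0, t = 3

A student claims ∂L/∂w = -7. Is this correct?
Incorrect

y = (-1)(1) + 0 = -1
∂L/∂y = 2(y - t) = 2(-1 - 3) = -8
∂y/∂w = x = 1
∂L/∂w = -8 × 1 = -8

Claimed value: -7
Incorrect: The correct gradient is -8.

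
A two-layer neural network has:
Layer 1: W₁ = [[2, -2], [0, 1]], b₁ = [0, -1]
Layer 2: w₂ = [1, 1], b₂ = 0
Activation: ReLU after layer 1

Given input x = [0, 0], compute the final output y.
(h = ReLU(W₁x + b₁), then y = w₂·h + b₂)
y = 0

Layer 1 pre-activation: z₁ = [0, -1]
After ReLU: h = [0, 0]
Layer 2 output: y = 1×0 + 1×0 + 0 = 0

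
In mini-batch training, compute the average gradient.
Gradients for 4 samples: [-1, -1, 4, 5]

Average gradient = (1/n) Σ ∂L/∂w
Average gradient = 1.75

Average = (1/4)(-1 + -1 + 4 + 5) = 7/4 = 1.75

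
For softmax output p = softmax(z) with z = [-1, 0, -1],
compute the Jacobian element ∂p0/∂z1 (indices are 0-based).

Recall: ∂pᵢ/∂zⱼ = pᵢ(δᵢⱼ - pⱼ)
∂p0/∂z1 = -0.1221

p = softmax(z) = [0.2119, 0.5761, 0.2119]
p0 = 0.2119, p1 = 0.5761

∂p0/∂z1 = -p0 × p1 = -0.2119 × 0.5761 = -0.1221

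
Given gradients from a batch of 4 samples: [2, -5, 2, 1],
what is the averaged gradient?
Average gradient = 0

Average = (1/4)(2 + -5 + 2 + 1) = 0/4 = 0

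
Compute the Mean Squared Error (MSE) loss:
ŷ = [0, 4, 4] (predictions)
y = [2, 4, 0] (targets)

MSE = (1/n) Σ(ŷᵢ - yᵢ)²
MSE = 6.667

MSE = (1/3)((0-2)² + (4-4)² + (4-0)²) = (1/3)(4 + 0 + 16) = 6.667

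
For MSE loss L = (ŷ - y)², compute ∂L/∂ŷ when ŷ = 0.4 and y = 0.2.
∂L/∂ŷ = 0.4

∂L/∂ŷ = 2(ŷ - y) = 2(0.4 - 0.2) = 2(0.2) = 0.4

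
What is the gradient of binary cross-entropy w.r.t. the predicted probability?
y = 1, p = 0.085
∂L/∂p = -11.76

∂L/∂p = -y/p + (1-y)/(1-p) = -1/0.085 + 0 = -11.76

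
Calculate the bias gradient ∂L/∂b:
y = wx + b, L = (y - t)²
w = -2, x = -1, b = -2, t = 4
∂L/∂b = -8

y = wx + b = (-2)(-1) + -2 = 0
∂L/∂y = 2(y - t) = 2(0 - 4) = -8
∂y/∂b = 1
∂L/∂b = ∂L/∂y · ∂y/∂b = -8 × 1 = -8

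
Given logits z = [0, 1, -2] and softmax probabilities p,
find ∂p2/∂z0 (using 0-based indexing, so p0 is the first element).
∂p2/∂z0 = -0.009113

p = softmax(z) = [0.2595, 0.7054, 0.03512]
p2 = 0.03512, p0 = 0.2595

∂p2/∂z0 = -p2 × p0 = -0.03512 × 0.2595 = -0.009113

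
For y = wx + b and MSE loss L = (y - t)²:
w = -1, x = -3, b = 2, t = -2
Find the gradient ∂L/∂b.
∂L/∂b = 14

y = wx + b = (-1)(-3) + 2 = 5
∂L/∂y = 2(y - t) = 2(5 - -2) = 14
∂y/∂b = 1
∂L/∂b = ∂L/∂y · ∂y/∂b = 14 × 1 = 14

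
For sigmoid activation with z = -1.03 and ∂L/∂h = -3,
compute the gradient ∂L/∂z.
∂L/∂z = -0.5816

σ(-1.03) = 0.2631
σ'(-1.03) = σ(-1.03)(1 - σ(-1.03)) = 0.2631 × 0.7369 = 0.1939
∂L/∂z = ∂L/∂h · σ'(z) = -3 × 0.1939 = -0.5816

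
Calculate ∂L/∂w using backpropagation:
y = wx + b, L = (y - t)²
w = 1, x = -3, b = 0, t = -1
∂L/∂w = 12

y = wx + b = (1)(-3) + 0 = -3
∂L/∂y = 2(y - t) = 2(-3 - -1) = -4
∂y/∂w = x = -3
∂L/∂w = ∂L/∂y · ∂y/∂w = -4 × -3 = 12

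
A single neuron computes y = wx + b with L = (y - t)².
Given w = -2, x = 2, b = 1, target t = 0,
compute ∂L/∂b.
∂L/∂b = -6

y = wx + b = (-2)(2) + 1 = -3
∂L/∂y = 2(y - t) = 2(-3 - 0) = -6
∂y/∂b = 1
∂L/∂b = ∂L/∂y · ∂y/∂b = -6 × 1 = -6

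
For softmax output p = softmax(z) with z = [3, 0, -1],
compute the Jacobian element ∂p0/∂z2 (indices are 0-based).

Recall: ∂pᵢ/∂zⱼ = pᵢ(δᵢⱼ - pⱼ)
∂p0/∂z2 = -0.01605

p = softmax(z) = [0.9362, 0.04661, 0.01715]
p0 = 0.9362, p2 = 0.01715

∂p0/∂z2 = -p0 × p2 = -0.9362 × 0.01715 = -0.01605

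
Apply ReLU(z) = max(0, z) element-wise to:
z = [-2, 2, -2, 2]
h = [0, 2, 0, 2]

ReLU applied element-wise: max(0,-2)=0, max(0,2)=2, max(0,-2)=0, max(0,2)=2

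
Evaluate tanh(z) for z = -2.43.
-0.9846

tanh(-2.43) = (e^(-2.43) - e^(2.43))/(e^(-2.43) + e^(2.43)) = -0.9846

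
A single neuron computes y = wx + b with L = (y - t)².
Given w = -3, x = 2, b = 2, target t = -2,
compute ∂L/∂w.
∂L/∂w = -8

y = wx + b = (-3)(2) + 2 = -4
∂L/∂y = 2(y - t) = 2(-4 - -2) = -4
∂y/∂w = x = 2
∂L/∂w = ∂L/∂y · ∂y/∂w = -4 × 2 = -8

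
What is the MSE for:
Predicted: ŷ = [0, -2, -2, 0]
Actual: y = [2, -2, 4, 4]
MSE = 14

MSE = (1/4)((0-2)² + (-2--2)² + (-2-4)² + (0-4)²) = (1/4)(4 + 0 + 36 + 16) = 14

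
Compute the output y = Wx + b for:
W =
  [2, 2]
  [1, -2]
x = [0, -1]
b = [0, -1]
y = [-2, 1]

Wx = [2×0 + 2×-1, 1×0 + -2×-1]
   = [-2, 2]
y = Wx + b = [-2 + 0, 2 + -1] = [-2, 1]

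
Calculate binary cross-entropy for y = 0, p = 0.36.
L = 0.4463

L = -0·log(0.36) - 1·log(0.64) = -log(0.64) = 0.4463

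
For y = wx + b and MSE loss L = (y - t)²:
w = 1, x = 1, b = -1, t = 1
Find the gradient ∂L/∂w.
∂L/∂w = -2

y = wx + b = (1)(1) + -1 = 0
∂L/∂y = 2(y - t) = 2(0 - 1) = -2
∂y/∂w = x = 1
∂L/∂w = ∂L/∂y · ∂y/∂w = -2 × 1 = -2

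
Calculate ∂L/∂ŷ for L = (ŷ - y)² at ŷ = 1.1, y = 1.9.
∂L/∂ŷ = -1.6

∂L/∂ŷ = 2(ŷ - y) = 2(1.1 - 1.9) = 2(-0.8) = -1.6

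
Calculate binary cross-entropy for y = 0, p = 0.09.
L = 0.09431

L = -0·log(0.09) - 1·log(0.91) = -log(0.91) = 0.09431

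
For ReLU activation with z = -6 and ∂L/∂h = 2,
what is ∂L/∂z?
∂L/∂z = 0

h = ReLU(-6) = 0
Since z < 0: ∂h/∂z = 0
∂L/∂z = ∂L/∂h · ∂h/∂z = 2 × 0 = 0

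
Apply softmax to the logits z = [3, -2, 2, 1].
p = [0.6623, 0.0045, 0.2436, 0.0896]

exp(z) = [20.09, 0.1353, 7.389, 2.718]
Sum = 30.33
p = [0.6623, 0.0045, 0.2436, 0.0896]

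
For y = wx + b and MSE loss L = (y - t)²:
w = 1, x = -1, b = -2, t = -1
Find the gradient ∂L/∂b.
∂L/∂b = -4

y = wx + b = (1)(-1) + -2 = -3
∂L/∂y = 2(y - t) = 2(-3 - -1) = -4
∂y/∂b = 1
∂L/∂b = ∂L/∂y · ∂y/∂b = -4 × 1 = -4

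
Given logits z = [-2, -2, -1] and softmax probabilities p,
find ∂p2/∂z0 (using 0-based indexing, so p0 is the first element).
∂p2/∂z0 = -0.1221

p = softmax(z) = [0.2119, 0.2119, 0.5761]
p2 = 0.5761, p0 = 0.2119

∂p2/∂z0 = -p2 × p0 = -0.5761 × 0.2119 = -0.1221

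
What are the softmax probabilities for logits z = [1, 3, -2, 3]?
p = [0.0632, 0.4668, 0.0031, 0.4668]

exp(z) = [2.718, 20.09, 0.1353, 20.09]
Sum = 43.02
p = [0.0632, 0.4668, 0.0031, 0.4668]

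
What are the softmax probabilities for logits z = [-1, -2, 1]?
p = [0.1142, 0.042, 0.8438]

exp(z) = [0.3679, 0.1353, 2.718]
Sum = 3.221
p = [0.1142, 0.042, 0.8438]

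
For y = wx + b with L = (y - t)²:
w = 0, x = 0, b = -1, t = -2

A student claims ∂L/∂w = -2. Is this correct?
Incorrect

y = (0)(0) + -1 = -1
∂L/∂y = 2(y - t) = 2(-1 - -2) = 2
∂y/∂w = x = 0
∂L/∂w = 2 × 0 = 0

Claimed value: -2
Incorrect: The correct gradient is 0.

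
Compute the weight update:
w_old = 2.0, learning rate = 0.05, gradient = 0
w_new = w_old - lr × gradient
w_new = 2

w_new = w - η·∂L/∂w = 2.0 - 0.05×(0) = 2.0 - (0) = 2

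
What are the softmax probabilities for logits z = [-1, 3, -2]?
p = [0.0179, 0.9756, 0.0066]

exp(z) = [0.3679, 20.09, 0.1353]
Sum = 20.59
p = [0.0179, 0.9756, 0.0066]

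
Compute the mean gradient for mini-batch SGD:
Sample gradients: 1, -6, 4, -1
Average gradient = -0.5

Average = (1/4)(1 + -6 + 4 + -1) = -2/4 = -0.5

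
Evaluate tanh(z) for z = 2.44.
0.9849

tanh(2.44) = (e^(2.44) - e^(-2.44))/(e^(2.44) + e^(-2.44)) = 0.9849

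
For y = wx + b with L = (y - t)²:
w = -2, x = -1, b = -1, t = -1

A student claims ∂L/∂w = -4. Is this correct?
Correct

y = (-2)(-1) + -1 = 1
∂L/∂y = 2(y - t) = 2(1 - -1) = 4
∂y/∂w = x = -1
∂L/∂w = 4 × -1 = -4

Claimed value: -4
Correct: The correct gradient is -4.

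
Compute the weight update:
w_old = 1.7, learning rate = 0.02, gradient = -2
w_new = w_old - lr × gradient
w_new = 1.74

w_new = w - η·∂L/∂w = 1.7 - 0.02×(-2) = 1.7 - (-0.04) = 1.74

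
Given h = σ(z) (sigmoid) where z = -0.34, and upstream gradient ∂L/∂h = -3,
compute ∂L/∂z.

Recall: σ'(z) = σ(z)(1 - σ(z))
∂L/∂z = -0.7287

σ(-0.34) = 0.4158
σ'(-0.34) = σ(-0.34)(1 - σ(-0.34)) = 0.4158 × 0.5842 = 0.2429
∂L/∂z = ∂L/∂h · σ'(z) = -3 × 0.2429 = -0.7287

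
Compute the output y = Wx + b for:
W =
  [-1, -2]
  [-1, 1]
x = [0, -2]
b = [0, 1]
y = [4, -1]

Wx = [-1×0 + -2×-2, -1×0 + 1×-2]
   = [4, -2]
y = Wx + b = [4 + 0, -2 + 1] = [4, -1]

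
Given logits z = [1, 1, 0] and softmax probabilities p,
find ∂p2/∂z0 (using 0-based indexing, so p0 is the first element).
∂p2/∂z0 = -0.06561

p = softmax(z) = [0.4223, 0.4223, 0.1554]
p2 = 0.1554, p0 = 0.4223

∂p2/∂z0 = -p2 × p0 = -0.1554 × 0.4223 = -0.06561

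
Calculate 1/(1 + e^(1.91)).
0.129

sigmoid(-1.91) = 1/(1 + e^(1.91)) = 1/(1 + 6.753) = 0.129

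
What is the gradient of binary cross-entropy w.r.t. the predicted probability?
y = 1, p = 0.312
∂L/∂p = -3.205

∂L/∂p = -y/p + (1-y)/(1-p) = -1/0.312 + 0 = -3.205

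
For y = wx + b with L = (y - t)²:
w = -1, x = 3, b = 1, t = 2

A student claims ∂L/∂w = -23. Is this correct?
Incorrect

y = (-1)(3) + 1 = -2
∂L/∂y = 2(y - t) = 2(-2 - 2) = -8
∂y/∂w = x = 3
∂L/∂w = -8 × 3 = -24

Claimed value: -23
Incorrect: The correct gradient is -24.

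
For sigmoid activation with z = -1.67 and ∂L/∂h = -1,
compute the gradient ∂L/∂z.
∂L/∂z = -0.1333

σ(-1.67) = 0.1584
σ'(-1.67) = σ(-1.67)(1 - σ(-1.67)) = 0.1584 × 0.8416 = 0.1333
∂L/∂z = ∂L/∂h · σ'(z) = -1 × 0.1333 = -0.1333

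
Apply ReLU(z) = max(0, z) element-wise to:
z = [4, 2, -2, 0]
h = [4, 2, 0, 0]

ReLU applied element-wise: max(0,4)=4, max(0,2)=2, max(0,-2)=0, max(0,0)=0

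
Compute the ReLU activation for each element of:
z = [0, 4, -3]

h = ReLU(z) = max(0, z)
h = [0, 4, 0]

ReLU applied element-wise: max(0,0)=0, max(0,4)=4, max(0,-3)=0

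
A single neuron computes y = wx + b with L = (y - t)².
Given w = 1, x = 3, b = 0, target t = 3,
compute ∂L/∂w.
∂L/∂w = 0

y = wx + b = (1)(3) + 0 = 3
∂L/∂y = 2(y - t) = 2(3 - 3) = 0
∂y/∂w = x = 3
∂L/∂w = ∂L/∂y · ∂y/∂w = 0 × 3 = 0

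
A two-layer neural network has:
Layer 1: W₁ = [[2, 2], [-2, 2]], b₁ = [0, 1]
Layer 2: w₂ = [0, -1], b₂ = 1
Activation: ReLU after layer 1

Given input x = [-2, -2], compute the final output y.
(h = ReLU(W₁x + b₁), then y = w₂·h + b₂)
y = 0

Layer 1 pre-activation: z₁ = [-8, 1]
After ReLU: h = [0, 1]
Layer 2 output: y = 0×0 + -1×1 + 1 = 0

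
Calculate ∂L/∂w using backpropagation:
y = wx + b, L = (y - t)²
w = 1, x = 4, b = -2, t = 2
∂L/∂w = 0

y = wx + b = (1)(4) + -2 = 2
∂L/∂y = 2(y - t) = 2(2 - 2) = 0
∂y/∂w = x = 4
∂L/∂w = ∂L/∂y · ∂y/∂w = 0 × 4 = 0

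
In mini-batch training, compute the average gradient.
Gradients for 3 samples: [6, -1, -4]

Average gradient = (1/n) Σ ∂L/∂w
Average gradient = 0.3333

Average = (1/3)(6 + -1 + -4) = 1/3 = 0.3333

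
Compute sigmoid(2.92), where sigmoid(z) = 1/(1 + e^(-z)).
0.9488

sigmoid(2.92) = 1/(1 + e^(-2.92)) = 1/(1 + 0.05393) = 0.9488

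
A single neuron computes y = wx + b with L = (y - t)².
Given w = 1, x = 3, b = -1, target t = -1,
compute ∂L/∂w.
∂L/∂w = 18

y = wx + b = (1)(3) + -1 = 2
∂L/∂y = 2(y - t) = 2(2 - -1) = 6
∂y/∂w = x = 3
∂L/∂w = ∂L/∂y · ∂y/∂w = 6 × 3 = 18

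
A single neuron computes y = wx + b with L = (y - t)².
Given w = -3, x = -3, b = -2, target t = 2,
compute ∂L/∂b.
∂L/∂b = 10

y = wx + b = (-3)(-3) + -2 = 7
∂L/∂y = 2(y - t) = 2(7 - 2) = 10
∂y/∂b = 1
∂L/∂b = ∂L/∂y · ∂y/∂b = 10 × 1 = 10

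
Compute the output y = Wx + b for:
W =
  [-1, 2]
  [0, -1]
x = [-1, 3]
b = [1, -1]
y = [8, -4]

Wx = [-1×-1 + 2×3, 0×-1 + -1×3]
   = [7, -3]
y = Wx + b = [7 + 1, -3 + -1] = [8, -4]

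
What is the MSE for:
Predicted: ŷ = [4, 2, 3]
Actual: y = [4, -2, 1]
MSE = 6.667

MSE = (1/3)((4-4)² + (2--2)² + (3-1)²) = (1/3)(0 + 16 + 4) = 6.667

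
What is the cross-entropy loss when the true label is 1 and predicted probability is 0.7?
L = 0.3567

L = -1·log(0.7) - 0·log(0.3) = -log(0.7) = 0.3567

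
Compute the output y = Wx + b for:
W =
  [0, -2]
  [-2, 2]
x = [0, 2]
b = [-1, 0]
y = [-5, 4]

Wx = [0×0 + -2×2, -2×0 + 2×2]
   = [-4, 4]
y = Wx + b = [-4 + -1, 4 + 0] = [-5, 4]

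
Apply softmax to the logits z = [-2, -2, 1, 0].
p = [0.0339, 0.0339, 0.6815, 0.2507]

exp(z) = [0.1353, 0.1353, 2.718, 1]
Sum = 3.989
p = [0.0339, 0.0339, 0.6815, 0.2507]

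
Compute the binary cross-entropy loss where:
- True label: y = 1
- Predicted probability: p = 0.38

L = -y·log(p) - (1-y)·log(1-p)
L = 0.9676

L = -1·log(0.38) - 0·log(0.62) = -log(0.38) = 0.9676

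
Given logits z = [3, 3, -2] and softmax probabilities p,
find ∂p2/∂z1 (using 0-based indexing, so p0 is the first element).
∂p2/∂z1 = -0.001673

p = softmax(z) = [0.4983, 0.4983, 0.003358]
p2 = 0.003358, p1 = 0.4983

∂p2/∂z1 = -p2 × p1 = -0.003358 × 0.4983 = -0.001673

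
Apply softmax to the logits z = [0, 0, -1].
p = [0.4223, 0.4223, 0.1554]

exp(z) = [1, 1, 0.3679]
Sum = 2.368
p = [0.4223, 0.4223, 0.1554]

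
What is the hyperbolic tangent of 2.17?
0.9743

tanh(2.17) = (e^(2.17) - e^(-2.17))/(e^(2.17) + e^(-2.17)) = 0.9743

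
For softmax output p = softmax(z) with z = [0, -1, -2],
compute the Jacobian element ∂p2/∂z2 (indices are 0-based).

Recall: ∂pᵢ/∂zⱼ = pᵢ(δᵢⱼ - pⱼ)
∂p2/∂z2 = 0.08193

p = softmax(z) = [0.6652, 0.2447, 0.09003]
p2 = 0.09003

∂p2/∂z2 = p2(1 - p2) = 0.09003 × (1 - 0.09003) = 0.08193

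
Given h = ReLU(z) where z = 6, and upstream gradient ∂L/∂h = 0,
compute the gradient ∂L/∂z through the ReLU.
∂L/∂z = 0

h = ReLU(6) = 6
Since z > 0: ∂h/∂z = 1
∂L/∂z = ∂L/∂h · ∂h/∂z = 0 × 1 = 0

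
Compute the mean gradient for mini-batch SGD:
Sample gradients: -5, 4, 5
Average gradient = 1.333

Average = (1/3)(-5 + 4 + 5) = 4/3 = 1.333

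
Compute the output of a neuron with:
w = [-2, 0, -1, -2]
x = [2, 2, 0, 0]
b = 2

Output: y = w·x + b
y = -2

y = (-2)(2) + (0)(2) + (-1)(0) + (-2)(0) + 2 = -2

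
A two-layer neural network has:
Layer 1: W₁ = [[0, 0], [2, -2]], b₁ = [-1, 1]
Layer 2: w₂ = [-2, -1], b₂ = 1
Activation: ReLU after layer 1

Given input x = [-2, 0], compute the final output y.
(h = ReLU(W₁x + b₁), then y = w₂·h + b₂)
y = 1

Layer 1 pre-activation: z₁ = [-1, -3]
After ReLU: h = [0, 0]
Layer 2 output: y = -2×0 + -1×0 + 1 = 1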